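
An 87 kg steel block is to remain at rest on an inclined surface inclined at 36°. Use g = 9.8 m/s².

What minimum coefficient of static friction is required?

μ_s,min ≈ 0.727

At the slip threshold m g sin θ = μ_s m g cos θ, so μ_s,min = tan θ.
μ_s,min = tan 36° = 0.727.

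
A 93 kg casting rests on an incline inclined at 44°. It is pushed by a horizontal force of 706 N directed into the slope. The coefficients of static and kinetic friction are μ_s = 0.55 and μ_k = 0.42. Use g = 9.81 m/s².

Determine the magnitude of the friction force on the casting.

f ≈ 126 N (up the incline)

The horizontal push has a component P sin θ into the surface, so N = m g cos θ + P sin θ = 656.3 + 490.4 = 1147 N.
Along the incline, the net driving force (taking up-slope positive) is P cos θ − m g sin θ = 507.9 − 633.8 = -125.9 N, so equilibrium requires friction f = 125.9 N (up-slope).
The limit of static friction is μ_s N = 630.7 N.
|f_req| = 125.9 ≤ 630.7 N → the casting is in equilibrium; friction equals the required value.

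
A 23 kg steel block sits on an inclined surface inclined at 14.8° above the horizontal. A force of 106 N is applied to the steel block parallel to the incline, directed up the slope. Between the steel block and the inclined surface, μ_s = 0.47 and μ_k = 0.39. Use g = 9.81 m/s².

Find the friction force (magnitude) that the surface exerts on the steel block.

The normal reaction is N = m g cos θ = 218.1 N.
The friction needed for equilibrium is m g sin θ − P = 57.64 − 106 = -48.36 N, measured positive up-slope.
The static-friction ceiling is μ_s N = 0.47 × 218.1 = 102.5 N.
Since |-48.36| ≤ 102.5 N, no slip — friction simply equals what equilibrium demands.

f ≈ 48.4 N (down the incline)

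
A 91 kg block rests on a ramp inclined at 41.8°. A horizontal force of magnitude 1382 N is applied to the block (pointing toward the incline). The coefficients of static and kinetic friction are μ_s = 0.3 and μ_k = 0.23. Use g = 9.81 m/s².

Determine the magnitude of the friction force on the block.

Resolve perpendicular to the incline: N = m g cos θ + P sin θ = 91×9.81×cos 41.8° + 1382×sin 41.8° = 1587 N.
Parallel to the incline: P cos θ − m g sin θ = 1030 − 595 = 435.2 N; the friction needed to balance this is 435.2 N acting down the slope.
The limit of static friction is μ_s N = 476 N.
|f_req| = 435.2 ≤ 476 N → the block is in equilibrium; friction equals the required value.

f ≈ 435 N (down the incline)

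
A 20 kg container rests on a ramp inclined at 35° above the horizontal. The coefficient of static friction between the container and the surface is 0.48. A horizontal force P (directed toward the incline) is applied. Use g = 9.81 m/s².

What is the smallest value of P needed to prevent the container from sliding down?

The container tends to slide down (tan θ > μ_s), so at the point of impending slip friction acts up-slope at its limit: f = μ_s N.
Perpendicular to the incline: N = m g cos θ + P sin θ.
Along the incline: P cos θ + μ_s N = m g sin θ, i.e. P cos θ + μ_s (m g cos θ + P sin θ) = m g sin θ.
Solving, P (cos θ + μ_s sin θ) = m g (sin θ − μ_s cos θ), so P = 196×0.1804/1.094 = 32.3 N.

P_min ≈ 32.3 N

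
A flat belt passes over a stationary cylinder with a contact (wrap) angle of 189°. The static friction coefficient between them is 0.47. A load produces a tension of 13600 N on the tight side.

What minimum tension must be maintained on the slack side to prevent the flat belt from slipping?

Capstan equation at impending slip: T_tight/T_slack = e^{μβ}.
β = 189° = 3.299 rad; e^{μβ} = e^{0.47×3.299} = 4.713.
T_slack = T_tight / e^{μβ} = 13600 / 4.713 = 2890 N.

T_min ≈ 2890 N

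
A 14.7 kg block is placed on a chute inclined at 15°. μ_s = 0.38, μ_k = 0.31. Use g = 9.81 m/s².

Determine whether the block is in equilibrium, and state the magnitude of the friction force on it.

N = m g cos θ = 139 N.
Down-slope weight component: m g sin θ = 37.3 N.
μ_s N = 52.9 N.
37.3 ≤ 52.9 N, so it stays put; friction = 37.3 N.

f ≈ 37.3 N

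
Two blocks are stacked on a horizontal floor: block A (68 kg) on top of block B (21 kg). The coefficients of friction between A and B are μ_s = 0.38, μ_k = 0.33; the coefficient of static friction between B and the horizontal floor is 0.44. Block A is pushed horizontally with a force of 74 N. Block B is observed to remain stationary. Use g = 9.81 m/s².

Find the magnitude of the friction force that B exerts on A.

f ≈ 74 N

Between the blocks, N₁ = m_A g = 667.1 N.
Maximum static friction on A from B: μ_s N₁ = 0.38×667.1 = 253.5 N.
Since P = 74 N ≤ 253.5 N, A does not slip on B; friction on A equals P = 74 N.
By Newton's third law B feels 74 N forward from A. With B stationary, the floor's static friction on B balances it: f₂ = 74 N (well within μ_s(m_A+m_B)g = 384.2 N).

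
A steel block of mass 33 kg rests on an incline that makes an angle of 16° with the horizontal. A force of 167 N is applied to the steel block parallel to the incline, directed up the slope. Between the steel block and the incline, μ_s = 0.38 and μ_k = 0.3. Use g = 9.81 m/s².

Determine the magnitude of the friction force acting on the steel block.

Perpendicular to the surface, N = m g cos θ = 33·9.81·cos 16° = 311.2 N.
The friction needed for equilibrium is m g sin θ − P = 89.23 − 167 = -77.77 N, measured positive up-slope.
The static-friction ceiling is μ_s N = 0.38 × 311.2 = 118.3 N.
Since |-77.77| ≤ 118.3 N, no slip — friction simply equals what equilibrium demands.

f ≈ 77.8 N (down the incline)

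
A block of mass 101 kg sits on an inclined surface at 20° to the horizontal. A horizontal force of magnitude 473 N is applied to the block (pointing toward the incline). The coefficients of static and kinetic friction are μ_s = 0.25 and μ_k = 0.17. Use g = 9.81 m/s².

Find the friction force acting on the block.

f ≈ 106 N (down the incline)

Resolve perpendicular to the incline: N = m g cos θ + P sin θ = 101×9.81×cos 20° + 473×sin 20° = 1093 N.
Along the incline, the net driving force (taking up-slope positive) is P cos θ − m g sin θ = 444.5 − 338.9 = 105.6 N, so equilibrium requires friction f = -105.6 N (down-slope).
The limit of static friction is μ_s N = 273.2 N.
Since 105.6 N is within the 273.2 N limit, the block stays put and friction is exactly 106 N.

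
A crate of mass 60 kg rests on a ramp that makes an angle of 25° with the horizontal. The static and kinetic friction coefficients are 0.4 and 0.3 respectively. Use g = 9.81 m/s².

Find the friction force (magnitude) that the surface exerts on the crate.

The normal reaction is N = m g cos θ = 533.5 N.
Along the slope the weight component is m g sin θ = 248.8 N; friction must supply exactly this, acting up-slope.
Maximum static friction available: μ_s N = 0.4 × 533.5 = 213.4 N.
Since |248.8| > 213.4 N, static friction cannot hold it; the crate slides down the incline and kinetic friction applies: f = μ_k N = 0.3 × 533.5 = 160 N.

f ≈ 160 N (up the incline)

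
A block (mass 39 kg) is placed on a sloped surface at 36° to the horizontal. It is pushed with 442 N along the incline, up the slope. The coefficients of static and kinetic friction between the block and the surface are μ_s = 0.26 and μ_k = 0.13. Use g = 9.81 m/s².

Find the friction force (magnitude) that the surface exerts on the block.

Perpendicular to the surface, N = m g cos θ = 39·9.81·cos 36° = 309.5 N.
The friction needed for equilibrium is m g sin θ − P = 224.9 − 442 = -217.1 N, measured positive up-slope.
Maximum static friction available: μ_s N = 0.26 × 309.5 = 80.48 N.
Since |-217.1| > 80.48 N, static friction cannot hold it; the block slides up the incline and kinetic friction applies: f = μ_k N = 0.13 × 309.5 = 40.2 N.

f ≈ 40.2 N (down the incline)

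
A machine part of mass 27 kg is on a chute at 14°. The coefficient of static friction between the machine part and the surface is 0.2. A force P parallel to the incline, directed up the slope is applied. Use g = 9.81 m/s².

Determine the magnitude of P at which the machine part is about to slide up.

P ≈ 115 N

At impending motion up the slope, friction acts down-slope at its limit: f = μ_s N.
P is parallel to the surface, so N = m g cos θ = 257 N.
Along the incline: P = m g sin θ + μ_s N = 64.1 + 0.2×257 = 115 N.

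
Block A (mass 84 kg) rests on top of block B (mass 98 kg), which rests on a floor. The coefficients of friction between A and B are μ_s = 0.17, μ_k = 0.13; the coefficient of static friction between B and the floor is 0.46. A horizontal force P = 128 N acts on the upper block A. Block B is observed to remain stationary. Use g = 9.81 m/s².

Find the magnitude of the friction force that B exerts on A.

Between the blocks, N₁ = m_A g = 824 N.
So the A–B interface can sustain at most μ_s N₁ = 140.1 N of static friction.
P = 128 N is within that limit, so A and B move together (both at rest); the A–B friction is simply f₁ = P = 128 N.
By Newton's third law B feels 128 N forward from A. With B stationary, the floor's static friction on B balances it: f₂ = 128 N (well within μ_s(m_A+m_B)g = 821.3 N).

f ≈ 128 N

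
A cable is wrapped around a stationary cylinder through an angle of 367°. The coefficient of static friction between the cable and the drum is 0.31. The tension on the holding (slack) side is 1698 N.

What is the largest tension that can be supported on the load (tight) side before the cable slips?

At impending slip the capstan equation gives T₂/T₁ = e^{μβ} with β in radians.
β = 367° × π/180 = 6.405 rad.
e^{μβ} = e^{0.31×6.405} = 7.284.
T₂ = T₁ · e^{μβ} = 1698 × 7.284 = 12400 N.

T_max ≈ 12400 N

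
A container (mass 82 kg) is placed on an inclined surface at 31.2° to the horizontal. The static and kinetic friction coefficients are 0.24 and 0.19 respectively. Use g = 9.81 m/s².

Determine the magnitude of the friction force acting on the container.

Perpendicular to the surface, N = m g cos θ = 82·9.81·cos 31.2° = 688.1 N.
For equilibrium along the incline, friction must balance the weight component: f = m g sin θ = 416.7 N up the slope.
The static-friction ceiling is μ_s N = 0.24 × 688.1 = 165.1 N.
Since |416.7| > 165.1 N, static friction cannot hold it; the container slides down the incline and kinetic friction applies: f = μ_k N = 0.19 × 688.1 = 131 N.

f ≈ 131 N (up the incline)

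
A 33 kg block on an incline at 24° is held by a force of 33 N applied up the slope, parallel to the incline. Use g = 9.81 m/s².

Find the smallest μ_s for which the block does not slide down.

N = m g cos θ = 295.7 N.
Friction must make up the shortfall along the incline: f = m g sin θ − P = 131.7 − 33 = 98.67 N.
At the threshold f = μ_s N, so μ_s,min = 98.67/295.7 = 0.334.

μ_s,min ≈ 0.334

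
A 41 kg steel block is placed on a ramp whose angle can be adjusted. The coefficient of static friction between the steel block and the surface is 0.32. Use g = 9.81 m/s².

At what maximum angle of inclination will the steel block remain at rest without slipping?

At the slip threshold, m g sin θ = μ_s · m g cos θ, so tan θ = μ_s.
θ_max = arctan(0.32) = 17.7°.

θ_max ≈ 17.7°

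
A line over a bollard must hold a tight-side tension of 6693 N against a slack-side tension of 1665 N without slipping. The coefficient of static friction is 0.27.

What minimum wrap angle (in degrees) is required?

β_min ≈ 295°

T₂/T₁ = e^{μβ} → β = ln(T₂/T₁)/μ.
β = ln(6693/1665)/0.27 = 1.391/0.27 = 5.153 rad.
In degrees: β = 5.153 × 180/π = 295°.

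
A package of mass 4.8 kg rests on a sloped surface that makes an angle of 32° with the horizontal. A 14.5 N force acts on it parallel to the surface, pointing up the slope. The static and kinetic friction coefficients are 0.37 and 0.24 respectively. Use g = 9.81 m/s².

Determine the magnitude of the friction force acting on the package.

f ≈ 10.5 N (up the incline)

Normal force: N = m g cos θ = 4.8 × 9.81 × cos 32° = 39.93 N.
For equilibrium along the incline the friction force must supply f = m g sin θ − P = 24.95 − 14.5 = 10.45 N (positive meaning up-slope).
The static-friction ceiling is μ_s N = 0.37 × 39.93 = 14.78 N.
Since |10.45| ≤ 14.78 N, the package remains in static equilibrium and friction takes exactly the required value.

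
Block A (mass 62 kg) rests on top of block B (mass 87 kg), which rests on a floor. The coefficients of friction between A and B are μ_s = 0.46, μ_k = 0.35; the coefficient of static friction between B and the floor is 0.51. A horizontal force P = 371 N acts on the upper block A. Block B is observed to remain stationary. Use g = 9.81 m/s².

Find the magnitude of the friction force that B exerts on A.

f ≈ 213 N

The normal force B exerts on A is simply A's weight, N₁ = 608.2 N.
So the A–B interface can sustain at most μ_s N₁ = 279.8 N of static friction.
P = 371 N exceeds that limit, so A slips over B and the interface friction becomes kinetic: f₁ = μ_k N₁ = 0.35×608.2 = 213 N.
B experiences an equal 213 N forward from A (third law). B is in equilibrium, so the floor supplies f₂ = 213 N of static friction (limit μ_s(m_A+m_B)g = 745.5 N, not exceeded).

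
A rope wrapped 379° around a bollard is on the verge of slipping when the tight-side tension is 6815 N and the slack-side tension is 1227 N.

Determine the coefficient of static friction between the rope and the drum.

μ ≈ 0.259

T₂/T₁ = e^{μβ} → μ = ln(T₂/T₁)/β.
β = 379° = 6.615 rad.
μ = ln(6815/1227)/6.615 = ln(5.554)/6.615 = 0.259.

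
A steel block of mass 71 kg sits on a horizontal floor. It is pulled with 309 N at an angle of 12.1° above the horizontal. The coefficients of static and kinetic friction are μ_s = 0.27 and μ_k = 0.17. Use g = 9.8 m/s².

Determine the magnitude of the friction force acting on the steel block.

f ≈ 107 N

N = m g − P sin α = 695.8 − 309×sin 12.1° = 631 N.
For equilibrium, f = P cos α = 309×cos 12.1° = 302.1 N.
μ_s N = 0.27 × 631 = 170.4 N.
The required friction exceeds μ_s N, so the steel block moves and f = μ_k N = 107 N.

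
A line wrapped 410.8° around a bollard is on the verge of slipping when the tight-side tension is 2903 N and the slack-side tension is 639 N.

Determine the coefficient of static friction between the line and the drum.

μ ≈ 0.211

T₂/T₁ = e^{μβ} → μ = ln(T₂/T₁)/β.
β = 410.8° = 7.17 rad.
μ = ln(2903/639)/7.17 = ln(4.543)/7.17 = 0.211.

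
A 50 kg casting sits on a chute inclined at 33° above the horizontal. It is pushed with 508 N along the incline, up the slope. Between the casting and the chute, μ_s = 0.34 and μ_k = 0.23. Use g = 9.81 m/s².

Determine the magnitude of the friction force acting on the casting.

f ≈ 94.6 N (down the incline)

Perpendicular to the surface, N = m g cos θ = 50·9.81·cos 33° = 411.4 N.
For equilibrium along the incline the friction force must supply f = m g sin θ − P = 267.1 − 508 = -240.9 N (positive meaning up-slope).
Maximum static friction available: μ_s N = 0.34 × 411.4 = 139.9 N.
|-240.9| exceeds 139.9 N, so the casting slips up-slope; friction is kinetic, f = μ_k N = 0.23×411.4 = 94.6 N.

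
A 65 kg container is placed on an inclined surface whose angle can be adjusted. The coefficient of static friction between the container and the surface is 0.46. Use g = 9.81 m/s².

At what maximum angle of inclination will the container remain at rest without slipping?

θ_max ≈ 24.7°

At the slip threshold, m g sin θ = μ_s · m g cos θ, so tan θ = μ_s.
θ_max = arctan(0.46) = 24.7°.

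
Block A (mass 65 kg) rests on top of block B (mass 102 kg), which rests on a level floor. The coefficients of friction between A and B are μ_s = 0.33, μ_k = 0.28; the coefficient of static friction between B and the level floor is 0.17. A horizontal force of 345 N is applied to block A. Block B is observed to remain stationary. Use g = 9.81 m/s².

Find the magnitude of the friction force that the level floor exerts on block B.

f ≈ 179 N

Between the blocks, N₁ = m_A g = 637.6 N.
Maximum static friction on A from B: μ_s N₁ = 0.33×637.6 = 210.4 N.
P = 345 N exceeds that limit, so A slips over B and the interface friction becomes kinetic: f₁ = μ_k N₁ = 0.28×637.6 = 179 N.
By Newton's third law B feels 179 N forward from A. With B stationary, the floor's static friction on B balances it: f₂ = 179 N (well within μ_s(m_A+m_B)g = 278.5 N).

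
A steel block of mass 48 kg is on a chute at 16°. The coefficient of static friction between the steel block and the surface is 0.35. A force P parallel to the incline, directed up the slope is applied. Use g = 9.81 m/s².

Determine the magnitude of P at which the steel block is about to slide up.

At impending motion up the slope, friction acts down-slope at its limit: f = μ_s N.
P is parallel to the surface, so N = m g cos θ = 453 N.
Along the incline: P = m g sin θ + μ_s N = 130 + 0.35×453 = 288 N.

P ≈ 288 N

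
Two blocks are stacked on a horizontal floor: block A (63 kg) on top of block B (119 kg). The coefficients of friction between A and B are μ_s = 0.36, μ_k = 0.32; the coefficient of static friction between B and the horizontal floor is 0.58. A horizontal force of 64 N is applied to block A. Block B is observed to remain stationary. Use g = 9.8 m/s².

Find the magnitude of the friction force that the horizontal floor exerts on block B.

Normal force at the A–B interface: N₁ = m_A g = 617.4 N.
Maximum static friction on A from B: μ_s N₁ = 0.36×617.4 = 222.3 N.
Since P = 64 N ≤ 222.3 N, A does not slip on B; friction on A equals P = 64 N.
B experiences an equal 64 N forward from A (third law). B is in equilibrium, so the floor supplies f₂ = 64 N of static friction (limit μ_s(m_A+m_B)g = 1034 N, not exceeded).

f ≈ 64 N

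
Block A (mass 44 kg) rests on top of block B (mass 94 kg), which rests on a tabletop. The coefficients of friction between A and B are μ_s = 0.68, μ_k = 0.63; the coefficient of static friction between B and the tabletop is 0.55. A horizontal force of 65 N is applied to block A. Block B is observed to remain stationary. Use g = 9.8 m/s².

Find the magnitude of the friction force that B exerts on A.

Between the blocks, N₁ = m_A g = 431.2 N.
So the A–B interface can sustain at most μ_s N₁ = 293.2 N of static friction.
P = 65 N is within that limit, so A and B move together (both at rest); the A–B friction is simply f₁ = P = 65 N.
B experiences an equal 65 N forward from A (third law). B is in equilibrium, so the floor supplies f₂ = 65 N of static friction (limit μ_s(m_A+m_B)g = 743.8 N, not exceeded).

f ≈ 65 N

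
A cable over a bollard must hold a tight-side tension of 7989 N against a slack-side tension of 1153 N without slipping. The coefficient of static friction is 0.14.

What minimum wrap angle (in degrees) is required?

T₂/T₁ = e^{μβ} → β = ln(T₂/T₁)/μ.
β = ln(7989/1153)/0.14 = 1.936/0.14 = 13.83 rad.
In degrees: β = 13.83 × 180/π = 792°.

β_min ≈ 792°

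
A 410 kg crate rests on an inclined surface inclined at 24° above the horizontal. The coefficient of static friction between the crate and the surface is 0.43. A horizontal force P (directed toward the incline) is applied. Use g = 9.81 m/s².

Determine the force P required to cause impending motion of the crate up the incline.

P ≈ 4350 N

At impending motion up the slope, friction acts down-slope at its limit: f = μ_s N.
Perpendicular to the incline: N = m g cos θ + P sin θ.
Along the incline: P cos θ = m g sin θ + μ_s N = m g sin θ + μ_s (m g cos θ + P sin θ).
Solving, P (cos θ − μ_s sin θ) = m g (sin θ + μ_s cos θ), so P = 410×9.81×(sin 24° + 0.43 cos 24°)/(cos 24° − 0.43 sin 24°) = 4020×0.7996/0.7386 = 4350 N.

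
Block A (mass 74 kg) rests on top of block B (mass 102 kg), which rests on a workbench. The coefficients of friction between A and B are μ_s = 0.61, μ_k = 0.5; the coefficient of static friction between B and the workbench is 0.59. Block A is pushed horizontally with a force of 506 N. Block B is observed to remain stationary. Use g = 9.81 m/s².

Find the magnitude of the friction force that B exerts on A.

The normal force B exerts on A is simply A's weight, N₁ = 725.9 N.
So the A–B interface can sustain at most μ_s N₁ = 442.8 N of static friction.
Since P = 506 N > 442.8 N, A slides on B; the A–B friction is kinetic: f₁ = μ_k N₁ = 0.5×725.9 = 363 N.
B experiences an equal 363 N forward from A (third law). B is in equilibrium, so the floor supplies f₂ = 363 N of static friction (limit μ_s(m_A+m_B)g = 1019 N, not exceeded).

f ≈ 363 N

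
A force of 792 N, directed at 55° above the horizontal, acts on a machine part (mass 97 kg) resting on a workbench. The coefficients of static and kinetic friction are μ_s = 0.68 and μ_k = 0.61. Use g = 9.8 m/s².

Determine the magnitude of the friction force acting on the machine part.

f ≈ 184 N

The vertical component of P reduces the normal force: N = m g − P sin α = 950.6 − 648.8 = 301.8 N.
Horizontally, friction must balance P cos α = 454.3 N.
The static-friction limit is μ_s N = 205.2 N.
The required friction exceeds μ_s N, so the machine part moves and f = μ_k N = 184 N.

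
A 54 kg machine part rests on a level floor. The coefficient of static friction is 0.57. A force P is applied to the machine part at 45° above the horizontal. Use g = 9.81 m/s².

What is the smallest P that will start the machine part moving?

P ≈ 272 N

N = m g − P sin α (the pull lifts the machine part).
At impending slip, P cos α = μ_s N = μ_s (m g − P sin α).
Solving: P (cos α + μ_s sin α) = μ_s m g → P = 0.57×530/(cos 45° + 0.57 sin 45°) = 302/1.11 = 272 N.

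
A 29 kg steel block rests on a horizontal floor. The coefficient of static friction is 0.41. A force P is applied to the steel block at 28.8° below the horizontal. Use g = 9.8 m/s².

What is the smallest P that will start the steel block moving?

P ≈ 172 N

N = m g + P sin α (the push presses the steel block into the horizontal floor).
At impending slip, P cos α = μ_s N = μ_s (m g + P sin α).
Solving: P (cos α − μ_s sin α) = μ_s m g → P = 0.41×284/(cos 28.8° − 0.41 sin 28.8°) = 117/0.6788 = 172 N.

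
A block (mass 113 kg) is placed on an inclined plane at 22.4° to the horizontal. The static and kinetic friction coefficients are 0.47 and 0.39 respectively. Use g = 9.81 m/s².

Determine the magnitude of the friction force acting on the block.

The normal reaction is N = m g cos θ = 1025 N.
For equilibrium along the incline, friction must balance the weight component: f = m g sin θ = 422.4 N up the slope.
The static-friction ceiling is μ_s N = 0.47 × 1025 = 481.7 N.
Since |422.4| ≤ 481.7 N, the block remains in static equilibrium and friction takes exactly the required value.

f ≈ 422 N (up the incline)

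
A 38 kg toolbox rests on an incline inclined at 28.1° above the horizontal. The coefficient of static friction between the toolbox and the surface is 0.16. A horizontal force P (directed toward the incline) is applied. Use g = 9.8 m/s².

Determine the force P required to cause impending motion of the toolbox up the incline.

P ≈ 283 N

At impending motion up the slope, friction acts down-slope at its limit: f = μ_s N.
Perpendicular to the incline: N = m g cos θ + P sin θ.
Along the incline: P cos θ = m g sin θ + μ_s N = m g sin θ + μ_s (m g cos θ + P sin θ).
Solving, P (cos θ − μ_s sin θ) = m g (sin θ + μ_s cos θ), so P = 38×9.8×(sin 28.1° + 0.16 cos 28.1°)/(cos 28.1° − 0.16 sin 28.1°) = 372×0.6122/0.8068 = 283 N.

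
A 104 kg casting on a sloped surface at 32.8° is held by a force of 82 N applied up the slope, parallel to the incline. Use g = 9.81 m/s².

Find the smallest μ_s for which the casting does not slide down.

N = m g cos θ = 857.6 N.
Friction must make up the shortfall along the incline: f = m g sin θ − P = 552.7 − 82 = 470.7 N.
At the threshold f = μ_s N, so μ_s,min = 470.7/857.6 = 0.549.

μ_s,min ≈ 0.549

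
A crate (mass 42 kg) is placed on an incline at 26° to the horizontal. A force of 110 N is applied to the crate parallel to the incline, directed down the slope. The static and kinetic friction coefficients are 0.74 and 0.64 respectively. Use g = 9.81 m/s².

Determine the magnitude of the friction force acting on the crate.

f ≈ 237 N (up the incline)

Normal force: N = m g cos θ = 42 × 9.81 × cos 26° = 370.3 N.
Parallel to the incline, ΣF = 0 gives f = m g sin θ + P = 180.6 + 110 = 290.6 N (up-slope positive).
The static-friction ceiling is μ_s N = 0.74 × 370.3 = 274 N.
|290.6| exceeds 274 N, so the crate slips down-slope; friction is kinetic, f = μ_k N = 0.64×370.3 = 237 N.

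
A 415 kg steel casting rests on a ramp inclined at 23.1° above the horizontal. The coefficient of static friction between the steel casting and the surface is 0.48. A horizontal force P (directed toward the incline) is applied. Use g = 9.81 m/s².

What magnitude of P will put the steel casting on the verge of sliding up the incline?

At impending motion up the slope, friction acts down-slope at its limit: f = μ_s N.
Perpendicular to the incline: N = m g cos θ + P sin θ.
Along the incline: P cos θ = m g sin θ + μ_s N = m g sin θ + μ_s (m g cos θ + P sin θ).
Solving, P (cos θ − μ_s sin θ) = m g (sin θ + μ_s cos θ), so P = 415×9.81×(sin 23.1° + 0.48 cos 23.1°)/(cos 23.1° − 0.48 sin 23.1°) = 4070×0.8339/0.7315 = 4640 N.

P ≈ 4640 N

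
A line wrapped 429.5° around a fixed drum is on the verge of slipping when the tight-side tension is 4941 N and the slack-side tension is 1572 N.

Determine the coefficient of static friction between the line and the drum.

μ ≈ 0.153

T₂/T₁ = e^{μβ} → μ = ln(T₂/T₁)/β.
β = 429.5° = 7.496 rad.
μ = ln(4941/1572)/7.496 = ln(3.143)/7.496 = 0.153.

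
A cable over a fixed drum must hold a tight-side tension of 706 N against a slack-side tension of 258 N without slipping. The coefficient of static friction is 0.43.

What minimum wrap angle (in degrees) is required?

T₂/T₁ = e^{μβ} → β = ln(T₂/T₁)/μ.
β = ln(706/258)/0.43 = 1.007/0.43 = 2.341 rad.
In degrees: β = 2.341 × 180/π = 134°.

β_min ≈ 134°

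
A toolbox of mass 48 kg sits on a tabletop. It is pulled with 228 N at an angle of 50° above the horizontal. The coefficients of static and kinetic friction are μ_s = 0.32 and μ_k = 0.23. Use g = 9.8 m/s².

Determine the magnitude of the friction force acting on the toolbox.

f ≈ 68 N

Vertical equilibrium gives N = m g − P sin α = 295.7 N.
For equilibrium, f = P cos α = 228×cos 50° = 146.6 N.
The static-friction limit is μ_s N = 94.64 N.
The required friction exceeds μ_s N, so the toolbox moves and f = μ_k N = 68 N.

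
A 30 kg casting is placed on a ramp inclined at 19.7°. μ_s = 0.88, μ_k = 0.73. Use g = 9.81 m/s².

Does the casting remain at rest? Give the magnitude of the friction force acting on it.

N = m g cos θ = 277 N.
Down-slope weight component: m g sin θ = 99.2 N.
μ_s N = 244 N.
99.2 ≤ 244 N, so it stays put; friction = 99.2 N.

f ≈ 99.2 N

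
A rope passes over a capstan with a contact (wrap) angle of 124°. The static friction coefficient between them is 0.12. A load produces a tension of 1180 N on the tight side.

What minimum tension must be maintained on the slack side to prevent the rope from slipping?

T_min ≈ 910 N

Capstan equation at impending slip: T_tight/T_slack = e^{μβ}.
β = 124° = 2.164 rad; e^{μβ} = e^{0.12×2.164} = 1.297.
T_slack = T_tight / e^{μβ} = 1180 / 1.297 = 910 N.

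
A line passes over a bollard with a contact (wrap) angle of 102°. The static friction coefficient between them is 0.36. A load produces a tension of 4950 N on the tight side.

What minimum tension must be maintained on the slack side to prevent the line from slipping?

Capstan equation at impending slip: T_tight/T_slack = e^{μβ}.
β = 102° = 1.78 rad; e^{μβ} = e^{0.36×1.78} = 1.898.
T_slack = T_tight / e^{μβ} = 4950 / 1.898 = 2610 N.

T_min ≈ 2610 N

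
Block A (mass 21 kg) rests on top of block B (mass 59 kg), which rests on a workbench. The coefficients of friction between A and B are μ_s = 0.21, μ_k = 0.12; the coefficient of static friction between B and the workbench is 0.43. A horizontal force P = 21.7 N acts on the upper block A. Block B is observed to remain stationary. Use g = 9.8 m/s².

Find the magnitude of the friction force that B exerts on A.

f ≈ 21.7 N

The normal force B exerts on A is simply A's weight, N₁ = 205.8 N.
Maximum static friction on A from B: μ_s N₁ = 0.21×205.8 = 43.22 N.
P = 21.7 N is within that limit, so A and B move together (both at rest); the A–B friction is simply f₁ = P = 21.7 N.
B experiences an equal 21.7 N forward from A (third law). B is in equilibrium, so the floor supplies f₂ = 21.7 N of static friction (limit μ_s(m_A+m_B)g = 337.1 N, not exceeded).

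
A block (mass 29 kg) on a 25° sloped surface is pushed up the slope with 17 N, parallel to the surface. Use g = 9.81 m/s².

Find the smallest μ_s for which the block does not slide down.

μ_s,min ≈ 0.4

N = m g cos θ = 257.8 N.
Friction must make up the shortfall along the incline: f = m g sin θ − P = 120.2 − 17 = 103.2 N.
At the threshold f = μ_s N, so μ_s,min = 103.2/257.8 = 0.4.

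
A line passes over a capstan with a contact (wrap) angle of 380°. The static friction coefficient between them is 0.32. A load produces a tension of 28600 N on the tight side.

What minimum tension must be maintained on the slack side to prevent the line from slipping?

Capstan equation at impending slip: T_tight/T_slack = e^{μβ}.
β = 380° = 6.632 rad; e^{μβ} = e^{0.32×6.632} = 8.35.
T_slack = T_tight / e^{μβ} = 28600 / 8.35 = 3420 N.

T_min ≈ 3420 N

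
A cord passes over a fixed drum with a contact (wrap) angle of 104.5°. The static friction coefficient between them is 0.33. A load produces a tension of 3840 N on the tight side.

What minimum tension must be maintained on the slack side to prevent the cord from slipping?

T_min ≈ 2100 N

Capstan equation at impending slip: T_tight/T_slack = e^{μβ}.
β = 104.5° = 1.824 rad; e^{μβ} = e^{0.33×1.824} = 1.826.
T_slack = T_tight / e^{μβ} = 3840 / 1.826 = 2100 N.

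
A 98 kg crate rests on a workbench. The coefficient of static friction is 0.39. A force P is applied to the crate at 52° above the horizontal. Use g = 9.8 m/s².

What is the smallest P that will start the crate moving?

N = m g − P sin α (the pull lifts the crate).
At impending slip, P cos α = μ_s N = μ_s (m g − P sin α).
Solving: P (cos α + μ_s sin α) = μ_s m g → P = 0.39×960/(cos 52° + 0.39 sin 52°) = 375/0.923 = 406 N.

P ≈ 406 N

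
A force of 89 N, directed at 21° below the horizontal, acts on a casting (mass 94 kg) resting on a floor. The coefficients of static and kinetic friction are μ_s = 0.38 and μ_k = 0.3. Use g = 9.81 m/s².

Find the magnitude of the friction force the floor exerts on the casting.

N = m g + P sin α = 922.1 + 89×sin 21° = 954 N.
For equilibrium, f = P cos α = 89×cos 21° = 83.09 N.
μ_s N = 0.38 × 954 = 362.5 N.
83.09 ≤ 362.5 N → static; friction equals the required 83.1 N.

f ≈ 83.1 N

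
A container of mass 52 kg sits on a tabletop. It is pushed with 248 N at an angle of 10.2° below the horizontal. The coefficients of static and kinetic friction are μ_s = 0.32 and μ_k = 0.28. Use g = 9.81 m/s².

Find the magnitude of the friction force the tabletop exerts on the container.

N = m g + P sin α = 510.1 + 248×sin 10.2° = 554 N.
Horizontally, friction must balance P cos α = 244.1 N.
The static-friction limit is μ_s N = 177.3 N.
The required friction exceeds μ_s N, so the container moves and f = μ_k N = 155 N.

f ≈ 155 N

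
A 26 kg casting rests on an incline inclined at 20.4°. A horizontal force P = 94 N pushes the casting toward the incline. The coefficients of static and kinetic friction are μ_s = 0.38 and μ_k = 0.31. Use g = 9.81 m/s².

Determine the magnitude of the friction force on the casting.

Resolve perpendicular to the incline: N = m g cos θ + P sin θ = 26×9.81×cos 20.4° + 94×sin 20.4° = 271.8 N.
Parallel to the incline: P cos θ − m g sin θ = 88.1 − 88.91 = -0.8023 N; the friction needed to balance this is 0.8023 N acting up the slope.
The limit of static friction is μ_s N = 103.3 N.
|f_req| = 0.8023 ≤ 103.3 N → the casting is in equilibrium; friction equals the required value.

f ≈ 0.802 N (up the incline)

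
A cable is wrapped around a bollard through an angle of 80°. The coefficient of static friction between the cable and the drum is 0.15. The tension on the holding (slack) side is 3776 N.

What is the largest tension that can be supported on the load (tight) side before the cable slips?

T_max ≈ 4660 N

At impending slip the capstan equation gives T₂/T₁ = e^{μβ} with β in radians.
β = 80° × π/180 = 1.396 rad.
e^{μβ} = e^{0.15×1.396} = 1.233.
T₂ = T₁ · e^{μβ} = 3776 × 1.233 = 4660 N.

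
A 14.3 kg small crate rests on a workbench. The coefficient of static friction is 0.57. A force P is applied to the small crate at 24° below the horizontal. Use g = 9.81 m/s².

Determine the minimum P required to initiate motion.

N = m g + P sin α (the push presses the small crate into the workbench).
At impending slip, P cos α = μ_s N = μ_s (m g + P sin α).
Solving: P (cos α − μ_s sin α) = μ_s m g → P = 0.57×140/(cos 24° − 0.57 sin 24°) = 80/0.6817 = 117 N.

P ≈ 117 N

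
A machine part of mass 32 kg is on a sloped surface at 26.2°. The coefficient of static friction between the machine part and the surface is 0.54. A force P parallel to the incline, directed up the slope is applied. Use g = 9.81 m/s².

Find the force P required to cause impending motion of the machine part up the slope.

P ≈ 291 N

At impending motion up the slope, friction acts down-slope at its limit: f = μ_s N.
P is parallel to the surface, so N = m g cos θ = 282 N.
Along the incline: P = m g sin θ + μ_s N = 139 + 0.54×282 = 291 N.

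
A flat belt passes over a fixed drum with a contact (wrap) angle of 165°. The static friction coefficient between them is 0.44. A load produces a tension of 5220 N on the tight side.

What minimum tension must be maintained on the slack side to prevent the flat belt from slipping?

T_min ≈ 1470 N

Capstan equation at impending slip: T_tight/T_slack = e^{μβ}.
β = 165° = 2.88 rad; e^{μβ} = e^{0.44×2.88} = 3.551.
T_slack = T_tight / e^{μβ} = 5220 / 3.551 = 1470 N.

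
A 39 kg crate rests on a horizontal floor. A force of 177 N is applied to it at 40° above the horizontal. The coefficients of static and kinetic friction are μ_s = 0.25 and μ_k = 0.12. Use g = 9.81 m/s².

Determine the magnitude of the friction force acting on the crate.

f ≈ 32.3 N

Vertical equilibrium gives N = m g − P sin α = 268.8 N.
Horizontally, friction must balance P cos α = 135.6 N.
μ_s N = 0.25 × 268.8 = 67.2 N.
The required friction exceeds μ_s N, so the crate moves and f = μ_k N = 32.3 N.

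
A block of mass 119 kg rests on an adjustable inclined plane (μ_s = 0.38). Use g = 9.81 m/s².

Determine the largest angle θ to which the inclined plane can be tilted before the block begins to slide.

At the slip threshold, m g sin θ = μ_s · m g cos θ, so tan θ = μ_s.
θ_max = arctan(0.38) = 20.8°.

θ_max ≈ 20.8°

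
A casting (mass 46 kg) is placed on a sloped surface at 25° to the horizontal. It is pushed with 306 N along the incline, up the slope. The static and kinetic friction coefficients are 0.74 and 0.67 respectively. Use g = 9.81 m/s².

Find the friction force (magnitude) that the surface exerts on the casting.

f ≈ 115 N (down the incline)

The normal reaction is N = m g cos θ = 409 N.
The friction needed for equilibrium is m g sin θ − P = 190.7 − 306 = -115.3 N, measured positive up-slope.
The static-friction ceiling is μ_s N = 0.74 × 409 = 302.6 N.
Since |-115.3| ≤ 302.6 N, static friction is sufficient; f equals the required value, not μ_s N.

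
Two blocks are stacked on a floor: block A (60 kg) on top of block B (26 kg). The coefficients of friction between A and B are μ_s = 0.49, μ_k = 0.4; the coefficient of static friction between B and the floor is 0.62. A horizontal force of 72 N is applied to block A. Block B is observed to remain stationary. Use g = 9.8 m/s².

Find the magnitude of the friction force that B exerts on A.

Normal force at the A–B interface: N₁ = m_A g = 588 N.
Maximum static friction on A from B: μ_s N₁ = 0.49×588 = 288.1 N.
P = 72 N is within that limit, so A and B move together (both at rest); the A–B friction is simply f₁ = P = 72 N.
B experiences an equal 72 N forward from A (third law). B is in equilibrium, so the floor supplies f₂ = 72 N of static friction (limit μ_s(m_A+m_B)g = 522.5 N, not exceeded).

f ≈ 72 N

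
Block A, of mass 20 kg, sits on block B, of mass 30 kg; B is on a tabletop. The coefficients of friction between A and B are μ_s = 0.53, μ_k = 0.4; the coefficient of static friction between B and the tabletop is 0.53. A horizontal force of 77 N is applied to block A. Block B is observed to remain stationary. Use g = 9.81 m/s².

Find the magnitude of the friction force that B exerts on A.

f ≈ 77 N

The normal force B exerts on A is simply A's weight, N₁ = 196.2 N.
Maximum static friction on A from B: μ_s N₁ = 0.53×196.2 = 104 N.
Since P = 77 N ≤ 104 N, A does not slip on B; friction on A equals P = 77 N.
B experiences an equal 77 N forward from A (third law). B is in equilibrium, so the floor supplies f₂ = 77 N of static friction (limit μ_s(m_A+m_B)g = 260 N, not exceeded).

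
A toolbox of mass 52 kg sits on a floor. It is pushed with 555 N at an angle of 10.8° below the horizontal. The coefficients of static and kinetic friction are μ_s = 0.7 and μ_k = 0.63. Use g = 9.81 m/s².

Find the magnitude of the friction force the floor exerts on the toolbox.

f ≈ 387 N

N = m g + P sin α = 510.1 + 555×sin 10.8° = 614.1 N.
Horizontally, friction must balance P cos α = 545.2 N.
The static-friction limit is μ_s N = 429.9 N.
The required friction exceeds μ_s N, so the toolbox moves and f = μ_k N = 387 N.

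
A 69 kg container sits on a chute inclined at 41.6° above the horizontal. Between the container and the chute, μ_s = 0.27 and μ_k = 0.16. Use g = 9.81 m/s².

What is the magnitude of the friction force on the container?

f ≈ 81 N (up the incline)

Normal force: N = m g cos θ = 69 × 9.81 × cos 41.6° = 506.2 N.
Along the slope the weight component is m g sin θ = 449.4 N; friction must supply exactly this, acting up-slope.
The static-friction ceiling is μ_s N = 0.27 × 506.2 = 136.7 N.
|449.4| exceeds 136.7 N, so the container slips down-slope; friction is kinetic, f = μ_k N = 0.16×506.2 = 81 N.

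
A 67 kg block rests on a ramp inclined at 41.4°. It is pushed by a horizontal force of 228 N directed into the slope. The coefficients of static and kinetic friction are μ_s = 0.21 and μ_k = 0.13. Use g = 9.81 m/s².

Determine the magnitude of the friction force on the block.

Resolve perpendicular to the incline: N = m g cos θ + P sin θ = 67×9.81×cos 41.4° + 228×sin 41.4° = 643.8 N.
Along the incline, the net driving force (taking up-slope positive) is P cos θ − m g sin θ = 171 − 434.7 = -263.6 N, so equilibrium requires friction f = 263.6 N (up-slope).
The limit of static friction is μ_s N = 135.2 N.
The required 263.6 N exceeds the static limit, so the block slides down-slope and f = μ_k N = 0.13×643.8 = 83.7 N.

f ≈ 83.7 N (up the incline)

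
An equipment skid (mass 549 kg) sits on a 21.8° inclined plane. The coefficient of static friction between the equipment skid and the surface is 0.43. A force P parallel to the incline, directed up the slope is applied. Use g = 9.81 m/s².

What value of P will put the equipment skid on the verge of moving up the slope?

At impending motion up the slope, friction acts down-slope at its limit: f = μ_s N.
P is parallel to the surface, so N = m g cos θ = 5000 N.
Along the incline: P = m g sin θ + μ_s N = 2000 + 0.43×5000 = 4150 N.

P ≈ 4150 N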